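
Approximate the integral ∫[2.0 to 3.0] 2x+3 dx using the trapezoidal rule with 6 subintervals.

f(x) = 2x+3
a = 2.0, b = 3.0, n = 6
h = (b - a)/n = 0.166667

Trapezoidal rule: (h/2)[f(x₀) + 2f(x₁) + 2f(x₂) + ... + f(xₙ)]

x_0 = 2.0000, f(x_0) = 7.000000, coefficient = 1
x_1 = 2.1667, f(x_1) = 7.333333, coefficient = 2
x_2 = 2.3333, f(x_2) = 7.666667, coefficient = 2
x_3 = 2.5000, f(x_3) = 8.000000, coefficient = 2
x_4 = 2.6667, f(x_4) = 8.333333, coefficient = 2
x_5 = 2.8333, f(x_5) = 8.666667, coefficient = 2
x_6 = 3.0000, f(x_6) = 9.000000, coefficient = 1

I ≈ (0.166667/2) × 96.000000 = 8.000000
Exact value: 8.000000
Error: 0.000000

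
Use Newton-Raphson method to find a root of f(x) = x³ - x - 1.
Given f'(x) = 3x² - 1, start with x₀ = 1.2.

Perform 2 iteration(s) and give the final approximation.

f(x) = x³ - x - 1
f'(x) = 3x² - 1
x₀ = 1.2

Newton-Raphson formula: x_{n+1} = x_n - f(x_n)/f'(x_n)

Iteration 1:
  f(1.200000) = -0.472000
  f'(1.200000) = 3.320000
  x_1 = 1.200000 - (-0.472000)/3.320000 = 1.342169
Iteration 2:
  f(1.342169) = 0.075636
  f'(1.342169) = 4.404250
  x_2 = 1.342169 - 0.075636/4.404250 = 1.324995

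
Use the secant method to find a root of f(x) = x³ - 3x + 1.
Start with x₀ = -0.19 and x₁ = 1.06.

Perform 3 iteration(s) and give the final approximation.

f(x) = x³ - 3x + 1
x₀ = -0.19, x₁ = 1.06

Secant formula: x_{n+1} = x_n - f(x_n)(x_n - x_{n-1})/(f(x_n) - f(x_{n-1}))

Iteration 1:
  f(-0.190000) = 1.563141
  f(1.060000) = -0.988984
  x_2 = 1.060000 - (-0.988984)×(1.060000 - (-0.190000))/(-0.988984 - 1.563141)
       = 0.575608
Iteration 2:
  f(1.060000) = -0.988984
  f(0.575608) = -0.536110
  x_3 = 0.575608 - (-0.536110)×(0.575608 - 1.060000)/(-0.536110 - (-0.988984))
       = 0.002186
Iteration 3:
  f(0.575608) = -0.536110
  f(0.002186) = 0.993442
  x_4 = 0.002186 - 0.993442×(0.002186 - 0.575608)/(0.993442 - (-0.536110))
       = 0.374623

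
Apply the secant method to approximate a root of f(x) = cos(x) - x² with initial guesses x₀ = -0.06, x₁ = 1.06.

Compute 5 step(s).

f(x) = cos(x) - x²
x₀ = -0.06, x₁ = 1.06

Secant formula: x_{n+1} = x_n - f(x_n)(x_n - x_{n-1})/(f(x_n) - f(x_{n-1}))

Iteration 1:
  f(-0.060000) = 0.994601
  f(1.060000) = -0.634728
  x_2 = 1.060000 - (-0.634728)×(1.060000 - (-0.060000))/(-0.634728 - 0.994601)
       = 0.623688
Iteration 2:
  f(1.060000) = -0.634728
  f(0.623688) = 0.422743
  x_3 = 0.623688 - 0.422743×(0.623688 - 1.060000)/(0.422743 - (-0.634728))
       = 0.798112
Iteration 3:
  f(0.623688) = 0.422743
  f(0.798112) = 0.061078
  x_4 = 0.798112 - 0.061078×(0.798112 - 0.623688)/(0.061078 - 0.422743)
       = 0.827568
Iteration 4:
  f(0.798112) = 0.061078
  f(0.827568) = -0.008201
  x_5 = 0.827568 - (-0.008201)×(0.827568 - 0.798112)/(-0.008201 - 0.061078)
       = 0.824081
Iteration 5:
  f(0.827568) = -0.008201
  f(0.824081) = 0.000122
  x_6 = 0.824081 - 0.000122×(0.824081 - 0.827568)/(0.000122 - (-0.008201))
       = 0.824132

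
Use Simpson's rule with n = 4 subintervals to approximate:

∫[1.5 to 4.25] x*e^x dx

f(x) = x*e^x
a = 1.5, b = 4.25, n = 4
h = (b - a)/n = 0.687500

Simpson's rule: (h/3)[f(x₀) + 4f(x₁) + 2f(x₂) + ... + f(xₙ)]

x_0 = 1.5000, f(x_0) = 6.722534, coefficient = 1
x_1 = 2.1875, f(x_1) = 19.496975, coefficient = 4
x_2 = 2.8750, f(x_2) = 50.960594, coefficient = 2
x_3 = 3.5625, f(x_3) = 125.582454, coefficient = 4
x_4 = 4.2500, f(x_4) = 297.948002, coefficient = 1

I ≈ (0.687500/3) × 986.909441 = 226.166747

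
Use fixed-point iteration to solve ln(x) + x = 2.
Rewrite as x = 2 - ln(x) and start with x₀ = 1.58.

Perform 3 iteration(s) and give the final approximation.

Equation: ln(x) + x = 2
Fixed-point form: x = 2 - ln(x)
x₀ = 1.58

x_1 = g(1.580000) = 1.542575
x_2 = g(1.542575) = 1.566547
x_3 = g(1.566547) = 1.551126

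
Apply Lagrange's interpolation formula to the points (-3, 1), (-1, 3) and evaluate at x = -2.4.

Lagrange interpolation formula:
P(x) = Σ yᵢ × Lᵢ(x)
where Lᵢ(x) = Π_{j≠i} (x - xⱼ)/(xᵢ - xⱼ)

L_0(-2.4) = (-2.4 - (-1))/(-3 - (-1)) = 0.700000
L_1(-2.4) = (-2.4 - (-3))/(-1 - (-3)) = 0.300000

P(-2.4) = 1×L_0(-2.4) + 3×L_1(-2.4)
P(-2.4) = 1.600000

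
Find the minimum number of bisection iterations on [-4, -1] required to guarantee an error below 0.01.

We need (b-a)/2^n ≤ 0.01
(-1 - (-4))/2^n ≤ 0.01
3/2^n ≤ 0.01
2^n ≥ 300
n ≥ log₂(300) = 8.23
n ≥ 9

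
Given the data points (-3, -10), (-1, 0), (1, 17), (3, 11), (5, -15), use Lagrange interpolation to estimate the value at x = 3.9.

Lagrange interpolation formula:
P(x) = Σ yᵢ × Lᵢ(x)
where Lᵢ(x) = Π_{j≠i} (x - xⱼ)/(xᵢ - xⱼ)

L_0(3.9) = (3.9 - (-1))/(-3 - (-1)) × (3.9 - 1)/(-3 - 1) × (3.9 - 3)/(-3 - 3) × (3.9 - 5)/(-3 - 5) = -0.036635
L_1(3.9) = (3.9 - (-3))/(-1 - (-3)) × (3.9 - 1)/(-1 - 1) × (3.9 - 3)/(-1 - 3) × (3.9 - 5)/(-1 - 5) = 0.206353
L_2(3.9) = (3.9 - (-3))/(1 - (-3)) × (3.9 - (-1))/(1 - (-1)) × (3.9 - 3)/(1 - 3) × (3.9 - 5)/(1 - 5) = -0.522998
L_3(3.9) = (3.9 - (-3))/(3 - (-3)) × (3.9 - (-1))/(3 - (-1)) × (3.9 - 1)/(3 - 1) × (3.9 - 5)/(3 - 5) = 1.123478
L_4(3.9) = (3.9 - (-3))/(5 - (-3)) × (3.9 - (-1))/(5 - (-1)) × (3.9 - 1)/(5 - 1) × (3.9 - 3)/(5 - 3) = 0.229802

P(3.9) = (-10)×L_0(3.9) + 0×L_1(3.9) + 17×L_2(3.9) + 11×L_3(3.9) + (-15)×L_4(3.9)
P(3.9) = 0.386602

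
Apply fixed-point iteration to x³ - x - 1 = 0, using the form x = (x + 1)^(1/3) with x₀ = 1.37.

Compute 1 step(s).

Equation: x³ - x - 1 = 0
Fixed-point form: x = (x + 1)^(1/3)
x₀ = 1.37

x_1 = g(1.370000) = 1.333264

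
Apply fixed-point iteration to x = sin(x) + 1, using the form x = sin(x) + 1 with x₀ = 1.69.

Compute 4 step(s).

Equation: x = sin(x) + 1
Fixed-point form: x = sin(x) + 1
x₀ = 1.69

x_1 = g(1.690000) = 1.992904
x_2 = g(1.992904) = 1.912228
x_3 = g(1.912228) = 1.942276
x_4 = g(1.942276) = 1.931791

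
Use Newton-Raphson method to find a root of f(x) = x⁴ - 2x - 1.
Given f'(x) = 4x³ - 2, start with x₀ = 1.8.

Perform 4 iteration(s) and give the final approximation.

f(x) = x⁴ - 2x - 1
f'(x) = 4x³ - 2
x₀ = 1.8

Newton-Raphson formula: x_{n+1} = x_n - f(x_n)/f'(x_n)

Iteration 1:
  f(1.800000) = 5.897600
  f'(1.800000) = 21.328000
  x_1 = 1.800000 - 5.897600/21.328000 = 1.523481
Iteration 2:
  f(1.523481) = 1.340051
  f'(1.523481) = 12.143960
  x_2 = 1.523481 - 1.340051/12.143960 = 1.413134
Iteration 3:
  f(1.413134) = 0.161530
  f'(1.413134) = 9.287812
  x_3 = 1.413134 - 0.161530/9.287812 = 1.395742
Iteration 4:
  f(1.395742) = 0.003594
  f'(1.395742) = 8.876160
  x_4 = 1.395742 - 0.003594/8.876160 = 1.395337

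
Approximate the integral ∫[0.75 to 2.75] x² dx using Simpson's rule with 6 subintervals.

f(x) = x²
a = 0.75, b = 2.75, n = 6
h = (b - a)/n = 0.333333

Simpson's rule: (h/3)[f(x₀) + 4f(x₁) + 2f(x₂) + ... + f(xₙ)]

x_0 = 0.7500, f(x_0) = 0.562500, coefficient = 1
x_1 = 1.0833, f(x_1) = 1.173611, coefficient = 4
x_2 = 1.4167, f(x_2) = 2.006944, coefficient = 2
x_3 = 1.7500, f(x_3) = 3.062500, coefficient = 4
x_4 = 2.0833, f(x_4) = 4.340278, coefficient = 2
x_5 = 2.4167, f(x_5) = 5.840278, coefficient = 4
x_6 = 2.7500, f(x_6) = 7.562500, coefficient = 1

I ≈ (0.333333/3) × 61.125000 = 6.791667
Exact value: 6.791667
Error: 0.000000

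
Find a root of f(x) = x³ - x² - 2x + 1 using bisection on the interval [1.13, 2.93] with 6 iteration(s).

f(x) = x³ - x² - 2x + 1
Initial interval: [1.13, 2.93]

Iteration 1:
  c_1 = (1.130000 + 2.930000)/2 = 2.030000
  f(c_1) = f(2.030000) = 1.184527
  f(a) × f(c) < 0, new interval: [1.130000, 2.030000]
Iteration 2:
  c_2 = (1.130000 + 2.030000)/2 = 1.580000
  f(c_2) = f(1.580000) = -0.712088
  f(a) × f(c) ≥ 0, new interval: [1.580000, 2.030000]
Iteration 3:
  c_3 = (1.580000 + 2.030000)/2 = 1.805000
  f(c_3) = f(1.805000) = 0.012710
  f(a) × f(c) < 0, new interval: [1.580000, 1.805000]
Iteration 4:
  c_4 = (1.580000 + 1.805000)/2 = 1.692500
  f(c_4) = f(1.692500) = -0.401295
  f(a) × f(c) ≥ 0, new interval: [1.692500, 1.805000]
Iteration 5:
  c_5 = (1.692500 + 1.805000)/2 = 1.748750
  f(c_5) = f(1.748750) = -0.207728
  f(a) × f(c) ≥ 0, new interval: [1.748750, 1.805000]
Iteration 6:
  c_6 = (1.748750 + 1.805000)/2 = 1.776875
  f(c_6) = f(1.776875) = -0.100934
  f(a) × f(c) ≥ 0, new interval: [1.776875, 1.805000]

After 6 iteration(s), the approximation is c_6 = 1.776875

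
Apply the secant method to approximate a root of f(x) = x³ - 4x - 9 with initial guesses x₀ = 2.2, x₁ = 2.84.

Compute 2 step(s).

f(x) = x³ - 4x - 9
x₀ = 2.2, x₁ = 2.84

Secant formula: x_{n+1} = x_n - f(x_n)(x_n - x_{n-1})/(f(x_n) - f(x_{n-1}))

Iteration 1:
  f(2.200000) = -7.152000
  f(2.840000) = 2.546304
  x_2 = 2.840000 - 2.546304×(2.840000 - 2.200000)/(2.546304 - (-7.152000))
       = 2.671967
Iteration 2:
  f(2.840000) = 2.546304
  f(2.671967) = -0.611605
  x_3 = 2.671967 - (-0.611605)×(2.671967 - 2.840000)/(-0.611605 - 2.546304)
       = 2.704511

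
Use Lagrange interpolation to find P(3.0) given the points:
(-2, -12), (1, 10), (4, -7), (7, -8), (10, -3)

Lagrange interpolation formula:
P(x) = Σ yᵢ × Lᵢ(x)
where Lᵢ(x) = Π_{j≠i} (x - xⱼ)/(xᵢ - xⱼ)

L_0(3.0) = (3.0 - 1)/(-2 - 1) × (3.0 - 4)/(-2 - 4) × (3.0 - 7)/(-2 - 7) × (3.0 - 10)/(-2 - 10) = -0.028807
L_1(3.0) = (3.0 - (-2))/(1 - (-2)) × (3.0 - 4)/(1 - 4) × (3.0 - 7)/(1 - 7) × (3.0 - 10)/(1 - 10) = 0.288066
L_2(3.0) = (3.0 - (-2))/(4 - (-2)) × (3.0 - 1)/(4 - 1) × (3.0 - 7)/(4 - 7) × (3.0 - 10)/(4 - 10) = 0.864198
L_3(3.0) = (3.0 - (-2))/(7 - (-2)) × (3.0 - 1)/(7 - 1) × (3.0 - 4)/(7 - 4) × (3.0 - 10)/(7 - 10) = -0.144033
L_4(3.0) = (3.0 - (-2))/(10 - (-2)) × (3.0 - 1)/(10 - 1) × (3.0 - 4)/(10 - 4) × (3.0 - 7)/(10 - 7) = 0.020576

P(3.0) = (-12)×L_0(3.0) + 10×L_1(3.0) + (-7)×L_2(3.0) + (-8)×L_3(3.0) + (-3)×L_4(3.0)
P(3.0) = -1.732510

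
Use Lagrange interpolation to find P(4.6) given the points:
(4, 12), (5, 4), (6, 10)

Lagrange interpolation formula:
P(x) = Σ yᵢ × Lᵢ(x)
where Lᵢ(x) = Π_{j≠i} (x - xⱼ)/(xᵢ - xⱼ)

L_0(4.6) = (4.6 - 5)/(4 - 5) × (4.6 - 6)/(4 - 6) = 0.280000
L_1(4.6) = (4.6 - 4)/(5 - 4) × (4.6 - 6)/(5 - 6) = 0.840000
L_2(4.6) = (4.6 - 4)/(6 - 4) × (4.6 - 5)/(6 - 5) = -0.120000

P(4.6) = 12×L_0(4.6) + 4×L_1(4.6) + 10×L_2(4.6)
P(4.6) = 5.520000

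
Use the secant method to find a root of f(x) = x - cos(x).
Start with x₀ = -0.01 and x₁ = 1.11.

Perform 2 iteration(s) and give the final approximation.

f(x) = x - cos(x)
x₀ = -0.01, x₁ = 1.11

Secant formula: x_{n+1} = x_n - f(x_n)(x_n - x_{n-1})/(f(x_n) - f(x_{n-1}))

Iteration 1:
  f(-0.010000) = -1.009950
  f(1.110000) = 0.665338
  x_2 = 1.110000 - 0.665338×(1.110000 - (-0.010000))/(0.665338 - (-1.009950))
       = 0.665194
Iteration 2:
  f(1.110000) = 0.665338
  f(0.665194) = -0.121604
  x_3 = 0.665194 - (-0.121604)×(0.665194 - 1.110000)/(-0.121604 - 0.665338)
       = 0.733928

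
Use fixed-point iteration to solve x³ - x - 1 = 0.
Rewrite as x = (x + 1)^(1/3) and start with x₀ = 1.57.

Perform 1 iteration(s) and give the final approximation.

Equation: x³ - x - 1 = 0
Fixed-point form: x = (x + 1)^(1/3)
x₀ = 1.57

x_1 = g(1.570000) = 1.369760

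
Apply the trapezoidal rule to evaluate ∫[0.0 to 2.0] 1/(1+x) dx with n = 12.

f(x) = 1/(1+x)
a = 0.0, b = 2.0, n = 12
h = (b - a)/n = 0.166667

Trapezoidal rule: (h/2)[f(x₀) + 2f(x₁) + 2f(x₂) + ... + f(xₙ)]

x_0 = 0.0000, f(x_0) = 1.000000, coefficient = 1
x_1 = 0.1667, f(x_1) = 0.857143, coefficient = 2
x_2 = 0.3333, f(x_2) = 0.750000, coefficient = 2
x_3 = 0.5000, f(x_3) = 0.666667, coefficient = 2
x_4 = 0.6667, f(x_4) = 0.600000, coefficient = 2
x_5 = 0.8333, f(x_5) = 0.545455, coefficient = 2
x_6 = 1.0000, f(x_6) = 0.500000, coefficient = 2
x_7 = 1.1667, f(x_7) = 0.461538, coefficient = 2
x_8 = 1.3333, f(x_8) = 0.428571, coefficient = 2
x_9 = 1.5000, f(x_9) = 0.400000, coefficient = 2
x_10 = 1.6667, f(x_10) = 0.375000, coefficient = 2
x_11 = 1.8333, f(x_11) = 0.352941, coefficient = 2
x_12 = 2.0000, f(x_12) = 0.333333, coefficient = 1

I ≈ (0.166667/2) × 13.207964 = 1.100664
Exact value: 1.098612
Error: 0.002051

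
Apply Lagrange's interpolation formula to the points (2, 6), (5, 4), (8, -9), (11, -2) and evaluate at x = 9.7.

Lagrange interpolation formula:
P(x) = Σ yᵢ × Lᵢ(x)
where Lᵢ(x) = Π_{j≠i} (x - xⱼ)/(xᵢ - xⱼ)

L_0(9.7) = (9.7 - 5)/(2 - 5) × (9.7 - 8)/(2 - 8) × (9.7 - 11)/(2 - 11) = 0.064117
L_1(9.7) = (9.7 - 2)/(5 - 2) × (9.7 - 8)/(5 - 8) × (9.7 - 11)/(5 - 11) = -0.315130
L_2(9.7) = (9.7 - 2)/(8 - 2) × (9.7 - 5)/(8 - 5) × (9.7 - 11)/(8 - 11) = 0.871241
L_3(9.7) = (9.7 - 2)/(11 - 2) × (9.7 - 5)/(11 - 5) × (9.7 - 8)/(11 - 8) = 0.379772

P(9.7) = 6×L_0(9.7) + 4×L_1(9.7) + (-9)×L_2(9.7) + (-2)×L_3(9.7)
P(9.7) = -9.476525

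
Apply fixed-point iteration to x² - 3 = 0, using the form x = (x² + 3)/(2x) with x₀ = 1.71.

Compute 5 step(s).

Equation: x² - 3 = 0
Fixed-point form: x = (x² + 3)/(2x)
x₀ = 1.71

x_1 = g(1.710000) = 1.732193
x_2 = g(1.732193) = 1.732051
x_3 = g(1.732051) = 1.732051
x_4 = g(1.732051) = 1.732051
x_5 = g(1.732051) = 1.732051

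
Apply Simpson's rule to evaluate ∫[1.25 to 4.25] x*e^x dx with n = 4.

f(x) = x*e^x
a = 1.25, b = 4.25, n = 4
h = (b - a)/n = 0.750000

Simpson's rule: (h/3)[f(x₀) + 4f(x₁) + 2f(x₂) + ... + f(xₙ)]

x_0 = 1.2500, f(x_0) = 4.362929, coefficient = 1
x_1 = 2.0000, f(x_1) = 14.778112, coefficient = 4
x_2 = 2.7500, f(x_2) = 43.017238, coefficient = 2
x_3 = 3.5000, f(x_3) = 115.904082, coefficient = 4
x_4 = 4.2500, f(x_4) = 297.948002, coefficient = 1

I ≈ (0.750000/3) × 911.074183 = 227.768546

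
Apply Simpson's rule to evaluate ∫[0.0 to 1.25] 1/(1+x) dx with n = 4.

f(x) = 1/(1+x)
a = 0.0, b = 1.25, n = 4
h = (b - a)/n = 0.312500

Simpson's rule: (h/3)[f(x₀) + 4f(x₁) + 2f(x₂) + ... + f(xₙ)]

x_0 = 0.0000, f(x_0) = 1.000000, coefficient = 1
x_1 = 0.3125, f(x_1) = 0.761905, coefficient = 4
x_2 = 0.6250, f(x_2) = 0.615385, coefficient = 2
x_3 = 0.9375, f(x_3) = 0.516129, coefficient = 4
x_4 = 1.2500, f(x_4) = 0.444444, coefficient = 1

I ≈ (0.312500/3) × 7.787349 = 0.811182
Exact value: 0.810930
Error: 0.000252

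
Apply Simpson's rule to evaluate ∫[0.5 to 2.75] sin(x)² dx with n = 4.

f(x) = sin(x)²
a = 0.5, b = 2.75, n = 4
h = (b - a)/n = 0.562500

Simpson's rule: (h/3)[f(x₀) + 4f(x₁) + 2f(x₂) + ... + f(xₙ)]

x_0 = 0.5000, f(x_0) = 0.229849, coefficient = 1
x_1 = 1.0625, f(x_1) = 0.763133, coefficient = 4
x_2 = 1.6250, f(x_2) = 0.997065, coefficient = 2
x_3 = 2.1875, f(x_3) = 0.665512, coefficient = 4
x_4 = 2.7500, f(x_4) = 0.145665, coefficient = 1

I ≈ (0.562500/3) × 8.084225 = 1.515792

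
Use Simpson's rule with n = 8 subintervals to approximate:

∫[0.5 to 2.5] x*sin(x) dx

f(x) = x*sin(x)
a = 0.5, b = 2.5, n = 8
h = (b - a)/n = 0.250000

Simpson's rule: (h/3)[f(x₀) + 4f(x₁) + 2f(x₂) + ... + f(xₙ)]

x_0 = 0.5000, f(x_0) = 0.239713, coefficient = 1
x_1 = 0.7500, f(x_1) = 0.511229, coefficient = 4
x_2 = 1.0000, f(x_2) = 0.841471, coefficient = 2
x_3 = 1.2500, f(x_3) = 1.186231, coefficient = 4
x_4 = 1.5000, f(x_4) = 1.496242, coefficient = 2
x_5 = 1.7500, f(x_5) = 1.721975, coefficient = 4
x_6 = 2.0000, f(x_6) = 1.818595, coefficient = 2
x_7 = 2.2500, f(x_7) = 1.750665, coefficient = 4
x_8 = 2.5000, f(x_8) = 1.496180, coefficient = 1

I ≈ (0.250000/3) × 30.728910 = 2.560742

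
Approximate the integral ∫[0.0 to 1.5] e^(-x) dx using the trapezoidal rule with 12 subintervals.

f(x) = e^(-x)
a = 0.0, b = 1.5, n = 12
h = (b - a)/n = 0.125000

Trapezoidal rule: (h/2)[f(x₀) + 2f(x₁) + 2f(x₂) + ... + f(xₙ)]

x_0 = 0.0000, f(x_0) = 1.000000, coefficient = 1
x_1 = 0.1250, f(x_1) = 0.882497, coefficient = 2
x_2 = 0.2500, f(x_2) = 0.778801, coefficient = 2
x_3 = 0.3750, f(x_3) = 0.687289, coefficient = 2
x_4 = 0.5000, f(x_4) = 0.606531, coefficient = 2
x_5 = 0.6250, f(x_5) = 0.535261, coefficient = 2
x_6 = 0.7500, f(x_6) = 0.472367, coefficient = 2
x_7 = 0.8750, f(x_7) = 0.416862, coefficient = 2
x_8 = 1.0000, f(x_8) = 0.367879, coefficient = 2
x_9 = 1.1250, f(x_9) = 0.324652, coefficient = 2
x_10 = 1.2500, f(x_10) = 0.286505, coefficient = 2
x_11 = 1.3750, f(x_11) = 0.252840, coefficient = 2
x_12 = 1.5000, f(x_12) = 0.223130, coefficient = 1

I ≈ (0.125000/2) × 12.446098 = 0.777881
Exact value: 0.776870
Error: 0.001011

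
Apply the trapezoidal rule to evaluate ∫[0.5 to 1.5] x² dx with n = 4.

f(x) = x²
a = 0.5, b = 1.5, n = 4
h = (b - a)/n = 0.250000

Trapezoidal rule: (h/2)[f(x₀) + 2f(x₁) + 2f(x₂) + ... + f(xₙ)]

x_0 = 0.5000, f(x_0) = 0.250000, coefficient = 1
x_1 = 0.7500, f(x_1) = 0.562500, coefficient = 2
x_2 = 1.0000, f(x_2) = 1.000000, coefficient = 2
x_3 = 1.2500, f(x_3) = 1.562500, coefficient = 2
x_4 = 1.5000, f(x_4) = 2.250000, coefficient = 1

I ≈ (0.250000/2) × 8.750000 = 1.093750
Exact value: 1.083333
Error: 0.010417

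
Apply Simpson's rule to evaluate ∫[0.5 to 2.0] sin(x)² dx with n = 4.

f(x) = sin(x)²
a = 0.5, b = 2.0, n = 4
h = (b - a)/n = 0.375000

Simpson's rule: (h/3)[f(x₀) + 4f(x₁) + 2f(x₂) + ... + f(xₙ)]

x_0 = 0.5000, f(x_0) = 0.229849, coefficient = 1
x_1 = 0.8750, f(x_1) = 0.589123, coefficient = 4
x_2 = 1.2500, f(x_2) = 0.900572, coefficient = 2
x_3 = 1.6250, f(x_3) = 0.997065, coefficient = 4
x_4 = 2.0000, f(x_4) = 0.826822, coefficient = 1

I ≈ (0.375000/3) × 9.202566 = 1.150321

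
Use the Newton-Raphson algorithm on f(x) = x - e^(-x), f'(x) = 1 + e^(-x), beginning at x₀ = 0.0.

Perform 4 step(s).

f(x) = x - e^(-x)
f'(x) = 1 + e^(-x)
x₀ = 0.0

Newton-Raphson formula: x_{n+1} = x_n - f(x_n)/f'(x_n)

Iteration 1:
  f(0.000000) = -1.000000
  f'(0.000000) = 2.000000
  x_1 = 0.000000 - (-1.000000)/2.000000 = 0.500000
Iteration 2:
  f(0.500000) = -0.106531
  f'(0.500000) = 1.606531
  x_2 = 0.500000 - (-0.106531)/1.606531 = 0.566311
Iteration 3:
  f(0.566311) = -0.001305
  f'(0.566311) = 1.567616
  x_3 = 0.566311 - (-0.001305)/1.567616 = 0.567143
Iteration 4:
  f(0.567143) = 0.000000
  f'(0.567143) = 1.567143
  x_4 = 0.567143 - 0.000000/1.567143 = 0.567143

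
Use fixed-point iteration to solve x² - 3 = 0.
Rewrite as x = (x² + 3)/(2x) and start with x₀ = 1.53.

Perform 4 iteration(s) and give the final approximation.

Equation: x² - 3 = 0
Fixed-point form: x = (x² + 3)/(2x)
x₀ = 1.53

x_1 = g(1.530000) = 1.745392
x_2 = g(1.745392) = 1.732102
x_3 = g(1.732102) = 1.732051
x_4 = g(1.732051) = 1.732051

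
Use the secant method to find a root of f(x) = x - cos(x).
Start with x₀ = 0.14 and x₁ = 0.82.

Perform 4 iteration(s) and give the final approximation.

f(x) = x - cos(x)
x₀ = 0.14, x₁ = 0.82

Secant formula: x_{n+1} = x_n - f(x_n)(x_n - x_{n-1})/(f(x_n) - f(x_{n-1}))

Iteration 1:
  f(0.140000) = -0.850216
  f(0.820000) = 0.137779
  x_2 = 0.820000 - 0.137779×(0.820000 - 0.140000)/(0.137779 - (-0.850216))
       = 0.725172
Iteration 2:
  f(0.820000) = 0.137779
  f(0.725172) = -0.023213
  x_3 = 0.725172 - (-0.023213)×(0.725172 - 0.820000)/(-0.023213 - 0.137779)
       = 0.738845
Iteration 3:
  f(0.725172) = -0.023213
  f(0.738845) = -0.000402
  x_4 = 0.738845 - (-0.000402)×(0.738845 - 0.725172)/(-0.000402 - (-0.023213))
       = 0.739086
Iteration 4:
  f(0.738845) = -0.000402
  f(0.739086) = 0.000001
  x_5 = 0.739086 - 0.000001×(0.739086 - 0.738845)/(0.000001 - (-0.000402))
       = 0.739085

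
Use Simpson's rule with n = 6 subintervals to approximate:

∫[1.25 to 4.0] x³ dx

f(x) = x³
a = 1.25, b = 4.0, n = 6
h = (b - a)/n = 0.458333

Simpson's rule: (h/3)[f(x₀) + 4f(x₁) + 2f(x₂) + ... + f(xₙ)]

x_0 = 1.2500, f(x_0) = 1.953125, coefficient = 1
x_1 = 1.7083, f(x_1) = 4.985605, coefficient = 4
x_2 = 2.1667, f(x_2) = 10.171296, coefficient = 2
x_3 = 2.6250, f(x_3) = 18.087891, coefficient = 4
x_4 = 3.0833, f(x_4) = 29.313079, coefficient = 2
x_5 = 3.5417, f(x_5) = 44.424552, coefficient = 4
x_6 = 4.0000, f(x_6) = 64.000000, coefficient = 1

I ≈ (0.458333/3) × 414.914062 = 63.389648
Exact value: 63.389648
Error: 0.000000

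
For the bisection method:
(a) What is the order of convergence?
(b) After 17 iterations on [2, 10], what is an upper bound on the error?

(a) Bisection has linear (order 1) convergence; the error is halved each step.

(b) Error bound = (b-a)/2^n = (10 - 2)/2^{17}
    = 8/2^{17}

(a) 1 (linear); (b) error ≤ 6.10e-05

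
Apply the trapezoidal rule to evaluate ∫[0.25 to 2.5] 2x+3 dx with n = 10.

f(x) = 2x+3
a = 0.25, b = 2.5, n = 10
h = (b - a)/n = 0.225000

Trapezoidal rule: (h/2)[f(x₀) + 2f(x₁) + 2f(x₂) + ... + f(xₙ)]

x_0 = 0.2500, f(x_0) = 3.500000, coefficient = 1
x_1 = 0.4750, f(x_1) = 3.950000, coefficient = 2
x_2 = 0.7000, f(x_2) = 4.400000, coefficient = 2
x_3 = 0.9250, f(x_3) = 4.850000, coefficient = 2
x_4 = 1.1500, f(x_4) = 5.300000, coefficient = 2
x_5 = 1.3750, f(x_5) = 5.750000, coefficient = 2
x_6 = 1.6000, f(x_6) = 6.200000, coefficient = 2
x_7 = 1.8250, f(x_7) = 6.650000, coefficient = 2
x_8 = 2.0500, f(x_8) = 7.100000, coefficient = 2
x_9 = 2.2750, f(x_9) = 7.550000, coefficient = 2
x_10 = 2.5000, f(x_10) = 8.000000, coefficient = 1

I ≈ (0.225000/2) × 115.000000 = 12.937500
Exact value: 12.937500
Error: 0.000000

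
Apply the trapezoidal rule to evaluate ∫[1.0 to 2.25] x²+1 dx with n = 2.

f(x) = x²+1
a = 1.0, b = 2.25, n = 2
h = (b - a)/n = 0.625000

Trapezoidal rule: (h/2)[f(x₀) + 2f(x₁) + 2f(x₂) + ... + f(xₙ)]

x_0 = 1.0000, f(x_0) = 2.000000, coefficient = 1
x_1 = 1.6250, f(x_1) = 3.640625, coefficient = 2
x_2 = 2.2500, f(x_2) = 6.062500, coefficient = 1

I ≈ (0.625000/2) × 15.343750 = 4.794922
Exact value: 4.713542
Error: 0.081380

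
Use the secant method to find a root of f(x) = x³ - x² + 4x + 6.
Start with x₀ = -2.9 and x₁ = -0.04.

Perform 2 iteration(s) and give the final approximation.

f(x) = x³ - x² + 4x + 6
x₀ = -2.9, x₁ = -0.04

Secant formula: x_{n+1} = x_n - f(x_n)(x_n - x_{n-1})/(f(x_n) - f(x_{n-1}))

Iteration 1:
  f(-2.900000) = -38.399000
  f(-0.040000) = 5.838336
  x_2 = -0.040000 - 5.838336×(-0.040000 - (-2.900000))/(5.838336 - (-38.399000))
       = -0.417456
Iteration 2:
  f(-0.040000) = 5.838336
  f(-0.417456) = 4.083157
  x_3 = -0.417456 - 4.083157×(-0.417456 - (-0.040000))/(4.083157 - 5.838336)
       = -1.295550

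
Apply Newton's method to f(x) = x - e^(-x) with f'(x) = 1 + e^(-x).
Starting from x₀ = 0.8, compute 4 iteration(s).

f(x) = x - e^(-x)
f'(x) = 1 + e^(-x)
x₀ = 0.8

Newton-Raphson formula: x_{n+1} = x_n - f(x_n)/f'(x_n)

Iteration 1:
  f(0.800000) = 0.350671
  f'(0.800000) = 1.449329
  x_1 = 0.800000 - 0.350671/1.449329 = 0.558046
Iteration 2:
  f(0.558046) = -0.014280
  f'(0.558046) = 1.572326
  x_2 = 0.558046 - (-0.014280)/1.572326 = 0.567128
Iteration 3:
  f(0.567128) = -0.000024
  f'(0.567128) = 1.567152
  x_3 = 0.567128 - (-0.000024)/1.567152 = 0.567143
Iteration 4:
  f(0.567143) = 0.000000
  f'(0.567143) = 1.567143
  x_4 = 0.567143 - 0.000000/1.567143 = 0.567143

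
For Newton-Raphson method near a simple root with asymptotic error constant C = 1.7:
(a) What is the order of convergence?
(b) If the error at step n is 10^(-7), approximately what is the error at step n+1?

(a) Newton-Raphson has quadratic (order 2) convergence near simple roots.
    This means |e_{n+1}| ≈ C|e_n|².

(b) With |e_n| = 10^(-7) and C = 1.7:
    |e_{n+1}| ≈ 1.7 × (10^(-7))² = 1.7 × 10^(-14)

(a) 2 (quadratic); (b) |e_{n+1}| ≈ 1.700e-14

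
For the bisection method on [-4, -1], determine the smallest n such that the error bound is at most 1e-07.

We need (b-a)/2^n ≤ 1e-07
(-1 - (-4))/2^n ≤ 1e-07
3/2^n ≤ 1e-07
2^n ≥ 30000000
n ≥ log₂(30000000) = 24.84
n ≥ 25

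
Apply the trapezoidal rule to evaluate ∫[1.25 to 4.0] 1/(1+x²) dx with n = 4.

f(x) = 1/(1+x²)
a = 1.25, b = 4.0, n = 4
h = (b - a)/n = 0.687500

Trapezoidal rule: (h/2)[f(x₀) + 2f(x₁) + 2f(x₂) + ... + f(xₙ)]

x_0 = 1.2500, f(x_0) = 0.390244, coefficient = 1
x_1 = 1.9375, f(x_1) = 0.210353, coefficient = 2
x_2 = 2.6250, f(x_2) = 0.126733, coefficient = 2
x_3 = 3.3125, f(x_3) = 0.083524, coefficient = 2
x_4 = 4.0000, f(x_4) = 0.058824, coefficient = 1

I ≈ (0.687500/2) × 1.290287 = 0.443536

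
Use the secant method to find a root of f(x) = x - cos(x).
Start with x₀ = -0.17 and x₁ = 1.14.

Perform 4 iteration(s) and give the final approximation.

f(x) = x - cos(x)
x₀ = -0.17, x₁ = 1.14

Secant formula: x_{n+1} = x_n - f(x_n)(x_n - x_{n-1})/(f(x_n) - f(x_{n-1}))

Iteration 1:
  f(-0.170000) = -1.155585
  f(1.140000) = 0.722405
  x_2 = 1.140000 - 0.722405×(1.140000 - (-0.170000))/(0.722405 - (-1.155585))
       = 0.636083
Iteration 2:
  f(1.140000) = 0.722405
  f(0.636083) = -0.168346
  x_3 = 0.636083 - (-0.168346)×(0.636083 - 1.140000)/(-0.168346 - 0.722405)
       = 0.731320
Iteration 3:
  f(0.636083) = -0.168346
  f(0.731320) = -0.012974
  x_4 = 0.731320 - (-0.012974)×(0.731320 - 0.636083)/(-0.012974 - (-0.168346))
       = 0.739272
Iteration 4:
  f(0.731320) = -0.012974
  f(0.739272) = 0.000313
  x_5 = 0.739272 - 0.000313×(0.739272 - 0.731320)/(0.000313 - (-0.012974))
       = 0.739085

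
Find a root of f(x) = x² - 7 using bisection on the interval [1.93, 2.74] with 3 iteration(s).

f(x) = x² - 7
Initial interval: [1.93, 2.74]

Iteration 1:
  c_1 = (1.930000 + 2.740000)/2 = 2.335000
  f(c_1) = f(2.335000) = -1.547775
  f(a) × f(c) ≥ 0, new interval: [2.335000, 2.740000]
Iteration 2:
  c_2 = (2.335000 + 2.740000)/2 = 2.537500
  f(c_2) = f(2.537500) = -0.561094
  f(a) × f(c) ≥ 0, new interval: [2.537500, 2.740000]
Iteration 3:
  c_3 = (2.537500 + 2.740000)/2 = 2.638750
  f(c_3) = f(2.638750) = -0.036998
  f(a) × f(c) ≥ 0, new interval: [2.638750, 2.740000]

After 3 iteration(s), the approximation is c_3 = 2.638750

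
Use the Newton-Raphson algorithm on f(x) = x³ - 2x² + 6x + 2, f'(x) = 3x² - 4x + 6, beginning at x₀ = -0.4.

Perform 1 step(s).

f(x) = x³ - 2x² + 6x + 2
f'(x) = 3x² - 4x + 6
x₀ = -0.4

Newton-Raphson formula: x_{n+1} = x_n - f(x_n)/f'(x_n)

Iteration 1:
  f(-0.400000) = -0.784000
  f'(-0.400000) = 8.080000
  x_1 = -0.400000 - (-0.784000)/8.080000 = -0.302970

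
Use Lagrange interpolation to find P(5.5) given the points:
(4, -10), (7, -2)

Lagrange interpolation formula:
P(x) = Σ yᵢ × Lᵢ(x)
where Lᵢ(x) = Π_{j≠i} (x - xⱼ)/(xᵢ - xⱼ)

L_0(5.5) = (5.5 - 7)/(4 - 7) = 0.500000
L_1(5.5) = (5.5 - 4)/(7 - 4) = 0.500000

P(5.5) = (-10)×L_0(5.5) + (-2)×L_1(5.5)
P(5.5) = -6.000000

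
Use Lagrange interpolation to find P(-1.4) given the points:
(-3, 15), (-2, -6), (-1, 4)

Lagrange interpolation formula:
P(x) = Σ yᵢ × Lᵢ(x)
where Lᵢ(x) = Π_{j≠i} (x - xⱼ)/(xᵢ - xⱼ)

L_0(-1.4) = (-1.4 - (-2))/(-3 - (-2)) × (-1.4 - (-1))/(-3 - (-1)) = -0.120000
L_1(-1.4) = (-1.4 - (-3))/(-2 - (-3)) × (-1.4 - (-1))/(-2 - (-1)) = 0.640000
L_2(-1.4) = (-1.4 - (-3))/(-1 - (-3)) × (-1.4 - (-2))/(-1 - (-2)) = 0.480000

P(-1.4) = 15×L_0(-1.4) + (-6)×L_1(-1.4) + 4×L_2(-1.4)
P(-1.4) = -3.720000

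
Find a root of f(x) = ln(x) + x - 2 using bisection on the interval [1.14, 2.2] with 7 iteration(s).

f(x) = ln(x) + x - 2
Initial interval: [1.14, 2.2]

Iteration 1:
  c_1 = (1.140000 + 2.200000)/2 = 1.670000
  f(c_1) = f(1.670000) = 0.182824
  f(a) × f(c) < 0, new interval: [1.140000, 1.670000]
Iteration 2:
  c_2 = (1.140000 + 1.670000)/2 = 1.405000
  f(c_2) = f(1.405000) = -0.254963
  f(a) × f(c) ≥ 0, new interval: [1.405000, 1.670000]
Iteration 3:
  c_3 = (1.405000 + 1.670000)/2 = 1.537500
  f(c_3) = f(1.537500) = -0.032342
  f(a) × f(c) ≥ 0, new interval: [1.537500, 1.670000]
Iteration 4:
  c_4 = (1.537500 + 1.670000)/2 = 1.603750
  f(c_4) = f(1.603750) = 0.076095
  f(a) × f(c) < 0, new interval: [1.537500, 1.603750]
Iteration 5:
  c_5 = (1.537500 + 1.603750)/2 = 1.570625
  f(c_5) = f(1.570625) = 0.022099
  f(a) × f(c) < 0, new interval: [1.537500, 1.570625]
Iteration 6:
  c_6 = (1.537500 + 1.570625)/2 = 1.554062
  f(c_6) = f(1.554062) = -0.005065
  f(a) × f(c) ≥ 0, new interval: [1.554062, 1.570625]
Iteration 7:
  c_7 = (1.554062 + 1.570625)/2 = 1.562344
  f(c_7) = f(1.562344) = 0.008531
  f(a) × f(c) < 0, new interval: [1.554062, 1.562344]

After 7 iteration(s), the approximation is c_7 = 1.562344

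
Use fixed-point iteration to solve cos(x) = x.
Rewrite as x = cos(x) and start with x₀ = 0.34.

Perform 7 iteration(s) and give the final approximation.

Equation: cos(x) = x
Fixed-point form: x = cos(x)
x₀ = 0.34

x_1 = g(0.340000) = 0.942755
x_2 = g(0.942755) = 0.587561
x_3 = g(0.587561) = 0.832295
x_4 = g(0.832295) = 0.673180
x_5 = g(0.673180) = 0.781843
x_6 = g(0.781843) = 0.709616
x_7 = g(0.709616) = 0.758612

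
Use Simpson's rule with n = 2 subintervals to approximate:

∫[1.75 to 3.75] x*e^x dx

f(x) = x*e^x
a = 1.75, b = 3.75, n = 2
h = (b - a)/n = 1.000000

Simpson's rule: (h/3)[f(x₀) + 4f(x₁) + 2f(x₂) + ... + f(xₙ)]

x_0 = 1.7500, f(x_0) = 10.070555, coefficient = 1
x_1 = 2.7500, f(x_1) = 43.017238, coefficient = 4
x_2 = 3.7500, f(x_2) = 159.454058, coefficient = 1

I ≈ (1.000000/3) × 341.593563 = 113.864521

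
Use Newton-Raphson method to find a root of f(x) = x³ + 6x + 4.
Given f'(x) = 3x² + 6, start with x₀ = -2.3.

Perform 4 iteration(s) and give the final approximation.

f(x) = x³ + 6x + 4
f'(x) = 3x² + 6
x₀ = -2.3

Newton-Raphson formula: x_{n+1} = x_n - f(x_n)/f'(x_n)

Iteration 1:
  f(-2.300000) = -21.967000
  f'(-2.300000) = 21.870000
  x_1 = -2.300000 - (-21.967000)/21.870000 = -1.295565
Iteration 2:
  f(-1.295565) = -5.947978
  f'(-1.295565) = 11.035464
  x_2 = -1.295565 - (-5.947978)/11.035464 = -0.756577
Iteration 3:
  f(-0.756577) = -0.972534
  f'(-0.756577) = 7.717227
  x_3 = -0.756577 - (-0.972534)/7.717227 = -0.630556
Iteration 4:
  f(-0.630556) = -0.034045
  f'(-0.630556) = 7.192802
  x_4 = -0.630556 - (-0.034045)/7.192802 = -0.625823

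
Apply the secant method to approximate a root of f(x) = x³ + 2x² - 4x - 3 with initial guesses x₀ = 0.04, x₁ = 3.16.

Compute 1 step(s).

f(x) = x³ + 2x² - 4x - 3
x₀ = 0.04, x₁ = 3.16

Secant formula: x_{n+1} = x_n - f(x_n)(x_n - x_{n-1})/(f(x_n) - f(x_{n-1}))

Iteration 1:
  f(0.040000) = -3.156736
  f(3.160000) = 35.885696
  x_2 = 3.160000 - 35.885696×(3.160000 - 0.040000)/(35.885696 - (-3.156736))
       = 0.292264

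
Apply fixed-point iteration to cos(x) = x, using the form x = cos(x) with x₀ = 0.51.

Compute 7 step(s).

Equation: cos(x) = x
Fixed-point form: x = cos(x)
x₀ = 0.51

x_1 = g(0.510000) = 0.872745
x_2 = g(0.872745) = 0.642726
x_3 = g(0.642726) = 0.800465
x_4 = g(0.800465) = 0.696373
x_5 = g(0.696373) = 0.767173
x_6 = g(0.767173) = 0.719875
x_7 = g(0.719875) = 0.751888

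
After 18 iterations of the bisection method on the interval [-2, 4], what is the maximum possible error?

Bisection error bound: |error| ≤ (b-a)/2^n
|error| ≤ (4 - (-2))/2^18 = 6/2^18
|error| ≤ 0.0000228882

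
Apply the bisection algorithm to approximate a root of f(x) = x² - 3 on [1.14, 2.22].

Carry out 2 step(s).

f(x) = x² - 3
Initial interval: [1.14, 2.22]

Iteration 1:
  c_1 = (1.140000 + 2.220000)/2 = 1.680000
  f(c_1) = f(1.680000) = -0.177600
  f(a) × f(c) ≥ 0, new interval: [1.680000, 2.220000]
Iteration 2:
  c_2 = (1.680000 + 2.220000)/2 = 1.950000
  f(c_2) = f(1.950000) = 0.802500
  f(a) × f(c) < 0, new interval: [1.680000, 1.950000]

After 2 iteration(s), the approximation is c_2 = 1.950000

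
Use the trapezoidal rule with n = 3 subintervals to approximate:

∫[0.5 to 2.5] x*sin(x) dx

f(x) = x*sin(x)
a = 0.5, b = 2.5, n = 3
h = (b - a)/n = 0.666667

Trapezoidal rule: (h/2)[f(x₀) + 2f(x₁) + 2f(x₂) + ... + f(xₙ)]

x_0 = 0.5000, f(x_0) = 0.239713, coefficient = 1
x_1 = 1.1667, f(x_1) = 1.072686, coefficient = 2
x_2 = 1.8333, f(x_2) = 1.770514, coefficient = 2
x_3 = 2.5000, f(x_3) = 1.496180, coefficient = 1

I ≈ (0.666667/2) × 7.422292 = 2.474097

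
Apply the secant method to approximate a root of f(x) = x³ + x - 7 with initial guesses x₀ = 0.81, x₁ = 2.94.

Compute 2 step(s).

f(x) = x³ + x - 7
x₀ = 0.81, x₁ = 2.94

Secant formula: x_{n+1} = x_n - f(x_n)(x_n - x_{n-1})/(f(x_n) - f(x_{n-1}))

Iteration 1:
  f(0.810000) = -5.658559
  f(2.940000) = 21.352184
  x_2 = 2.940000 - 21.352184×(2.940000 - 0.810000)/(21.352184 - (-5.658559))
       = 1.256220
Iteration 2:
  f(2.940000) = 21.352184
  f(1.256220) = -3.761354
  x_3 = 1.256220 - (-3.761354)×(1.256220 - 2.940000)/(-3.761354 - 21.352184)
       = 1.508406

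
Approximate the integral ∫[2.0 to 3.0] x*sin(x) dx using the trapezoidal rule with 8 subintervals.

f(x) = x*sin(x)
a = 2.0, b = 3.0, n = 8
h = (b - a)/n = 0.125000

Trapezoidal rule: (h/2)[f(x₀) + 2f(x₁) + 2f(x₂) + ... + f(xₙ)]

x_0 = 2.0000, f(x_0) = 1.818595, coefficient = 1
x_1 = 2.1250, f(x_1) = 1.806930, coefficient = 2
x_2 = 2.2500, f(x_2) = 1.750665, coefficient = 2
x_3 = 2.3750, f(x_3) = 1.647502, coefficient = 2
x_4 = 2.5000, f(x_4) = 1.496180, coefficient = 2
x_5 = 2.6250, f(x_5) = 1.296541, coefficient = 2
x_6 = 2.7500, f(x_6) = 1.049568, coefficient = 2
x_7 = 2.8750, f(x_7) = 0.757407, coefficient = 2
x_8 = 3.0000, f(x_8) = 0.423360, coefficient = 1

I ≈ (0.125000/2) × 21.851539 = 1.365721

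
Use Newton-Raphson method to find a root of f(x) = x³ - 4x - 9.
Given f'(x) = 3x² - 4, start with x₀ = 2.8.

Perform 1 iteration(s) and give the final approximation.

f(x) = x³ - 4x - 9
f'(x) = 3x² - 4
x₀ = 2.8

Newton-Raphson formula: x_{n+1} = x_n - f(x_n)/f'(x_n)

Iteration 1:
  f(2.800000) = 1.752000
  f'(2.800000) = 19.520000
  x_1 = 2.800000 - 1.752000/19.520000 = 2.710246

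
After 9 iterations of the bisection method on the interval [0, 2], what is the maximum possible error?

Bisection error bound: |error| ≤ (b-a)/2^n
|error| ≤ (2 - 0)/2^9 = 2/2^9
|error| ≤ 0.0039062500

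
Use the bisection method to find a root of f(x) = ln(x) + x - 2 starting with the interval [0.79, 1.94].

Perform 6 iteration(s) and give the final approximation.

f(x) = ln(x) + x - 2
Initial interval: [0.79, 1.94]

Iteration 1:
  c_1 = (0.790000 + 1.940000)/2 = 1.365000
  f(c_1) = f(1.365000) = -0.323846
  f(a) × f(c) ≥ 0, new interval: [1.365000, 1.940000]
Iteration 2:
  c_2 = (1.365000 + 1.940000)/2 = 1.652500
  f(c_2) = f(1.652500) = 0.154789
  f(a) × f(c) < 0, new interval: [1.365000, 1.652500]
Iteration 3:
  c_3 = (1.365000 + 1.652500)/2 = 1.508750
  f(c_3) = f(1.508750) = -0.079969
  f(a) × f(c) ≥ 0, new interval: [1.508750, 1.652500]
Iteration 4:
  c_4 = (1.508750 + 1.652500)/2 = 1.580625
  f(c_4) = f(1.580625) = 0.038445
  f(a) × f(c) < 0, new interval: [1.508750, 1.580625]
Iteration 5:
  c_5 = (1.508750 + 1.580625)/2 = 1.544687
  f(c_5) = f(1.544687) = -0.020491
  f(a) × f(c) ≥ 0, new interval: [1.544687, 1.580625]
Iteration 6:
  c_6 = (1.544687 + 1.580625)/2 = 1.562656
  f(c_6) = f(1.562656) = 0.009043
  f(a) × f(c) < 0, new interval: [1.544687, 1.562656]

After 6 iteration(s), the approximation is c_6 = 1.562656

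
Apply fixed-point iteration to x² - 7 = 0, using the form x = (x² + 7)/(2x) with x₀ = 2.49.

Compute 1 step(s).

Equation: x² - 7 = 0
Fixed-point form: x = (x² + 7)/(2x)
x₀ = 2.49

x_1 = g(2.490000) = 2.650622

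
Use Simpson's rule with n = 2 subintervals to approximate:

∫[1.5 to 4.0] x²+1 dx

f(x) = x²+1
a = 1.5, b = 4.0, n = 2
h = (b - a)/n = 1.250000

Simpson's rule: (h/3)[f(x₀) + 4f(x₁) + 2f(x₂) + ... + f(xₙ)]

x_0 = 1.5000, f(x_0) = 3.250000, coefficient = 1
x_1 = 2.7500, f(x_1) = 8.562500, coefficient = 4
x_2 = 4.0000, f(x_2) = 17.000000, coefficient = 1

I ≈ (1.250000/3) × 54.500000 = 22.708333
Exact value: 22.708333
Error: 0.000000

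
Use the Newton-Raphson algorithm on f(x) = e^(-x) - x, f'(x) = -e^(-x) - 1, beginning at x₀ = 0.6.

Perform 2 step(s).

f(x) = e^(-x) - x
f'(x) = -e^(-x) - 1
x₀ = 0.6

Newton-Raphson formula: x_{n+1} = x_n - f(x_n)/f'(x_n)

Iteration 1:
  f(0.600000) = -0.051188
  f'(0.600000) = -1.548812
  x_1 = 0.600000 - (-0.051188)/(-1.548812) = 0.566950
Iteration 2:
  f(0.566950) = 0.000303
  f'(0.566950) = -1.567253
  x_2 = 0.566950 - 0.000303/(-1.567253) = 0.567143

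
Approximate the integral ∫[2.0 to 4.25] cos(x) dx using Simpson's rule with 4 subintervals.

f(x) = cos(x)
a = 2.0, b = 4.25, n = 4
h = (b - a)/n = 0.562500

Simpson's rule: (h/3)[f(x₀) + 4f(x₁) + 2f(x₂) + ... + f(xₙ)]

x_0 = 2.0000, f(x_0) = -0.416147, coefficient = 1
x_1 = 2.5625, f(x_1) = -0.836960, coefficient = 4
x_2 = 3.1250, f(x_2) = -0.999862, coefficient = 2
x_3 = 3.6875, f(x_3) = -0.854657, coefficient = 4
x_4 = 4.2500, f(x_4) = -0.446087, coefficient = 1

I ≈ (0.562500/3) × -9.628423 = -1.805329
Exact value: -1.804287
Error: 0.001043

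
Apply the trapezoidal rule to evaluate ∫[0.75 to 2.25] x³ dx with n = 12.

f(x) = x³
a = 0.75, b = 2.25, n = 12
h = (b - a)/n = 0.125000

Trapezoidal rule: (h/2)[f(x₀) + 2f(x₁) + 2f(x₂) + ... + f(xₙ)]

x_0 = 0.7500, f(x_0) = 0.421875, coefficient = 1
x_1 = 0.8750, f(x_1) = 0.669922, coefficient = 2
x_2 = 1.0000, f(x_2) = 1.000000, coefficient = 2
x_3 = 1.1250, f(x_3) = 1.423828, coefficient = 2
x_4 = 1.2500, f(x_4) = 1.953125, coefficient = 2
x_5 = 1.3750, f(x_5) = 2.599609, coefficient = 2
x_6 = 1.5000, f(x_6) = 3.375000, coefficient = 2
x_7 = 1.6250, f(x_7) = 4.291016, coefficient = 2
x_8 = 1.7500, f(x_8) = 5.359375, coefficient = 2
x_9 = 1.8750, f(x_9) = 6.591797, coefficient = 2
x_10 = 2.0000, f(x_10) = 8.000000, coefficient = 2
x_11 = 2.1250, f(x_11) = 9.595703, coefficient = 2
x_12 = 2.2500, f(x_12) = 11.390625, coefficient = 1

I ≈ (0.125000/2) × 101.531250 = 6.345703
Exact value: 6.328125
Error: 0.017578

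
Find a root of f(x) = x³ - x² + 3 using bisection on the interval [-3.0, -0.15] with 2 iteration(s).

f(x) = x³ - x² + 3
Initial interval: [-3.0, -0.15]

Iteration 1:
  c_1 = (-3.000000 + (-0.150000))/2 = -1.575000
  f(c_1) = f(-1.575000) = -3.387609
  f(a) × f(c) ≥ 0, new interval: [-1.575000, -0.150000]
Iteration 2:
  c_2 = (-1.575000 + (-0.150000))/2 = -0.862500
  f(c_2) = f(-0.862500) = 1.614475
  f(a) × f(c) < 0, new interval: [-1.575000, -0.862500]

After 2 iteration(s), the approximation is c_2 = -0.862500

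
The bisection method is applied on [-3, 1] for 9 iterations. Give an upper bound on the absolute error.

Bisection error bound: |error| ≤ (b-a)/2^n
|error| ≤ (1 - (-3))/2^9 = 4/2^9
|error| ≤ 0.0078125000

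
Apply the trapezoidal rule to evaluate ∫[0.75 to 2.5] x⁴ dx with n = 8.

f(x) = x⁴
a = 0.75, b = 2.5, n = 8
h = (b - a)/n = 0.218750

Trapezoidal rule: (h/2)[f(x₀) + 2f(x₁) + 2f(x₂) + ... + f(xₙ)]

x_0 = 0.7500, f(x_0) = 0.316406, coefficient = 1
x_1 = 0.9688, f(x_1) = 0.880738, coefficient = 2
x_2 = 1.1875, f(x_2) = 1.988541, coefficient = 2
x_3 = 1.4062, f(x_3) = 3.910661, coefficient = 2
x_4 = 1.6250, f(x_4) = 6.972900, coefficient = 2
x_5 = 1.8438, f(x_5) = 11.556016, coefficient = 2
x_6 = 2.0625, f(x_6) = 18.095718, coefficient = 2
x_7 = 2.2812, f(x_7) = 27.082673, coefficient = 2
x_8 = 2.5000, f(x_8) = 39.062500, coefficient = 1

I ≈ (0.218750/2) × 180.353401 = 19.726153
Exact value: 19.483789
Error: 0.242364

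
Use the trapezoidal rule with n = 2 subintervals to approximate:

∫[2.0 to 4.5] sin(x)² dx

f(x) = sin(x)²
a = 2.0, b = 4.5, n = 2
h = (b - a)/n = 1.250000

Trapezoidal rule: (h/2)[f(x₀) + 2f(x₁) + 2f(x₂) + ... + f(xₙ)]

x_0 = 2.0000, f(x_0) = 0.826822, coefficient = 1
x_1 = 3.2500, f(x_1) = 0.011706, coefficient = 2
x_2 = 4.5000, f(x_2) = 0.955565, coefficient = 1

I ≈ (1.250000/2) × 1.805799 = 1.128625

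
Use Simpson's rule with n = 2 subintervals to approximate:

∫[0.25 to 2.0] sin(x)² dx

f(x) = sin(x)²
a = 0.25, b = 2.0, n = 2
h = (b - a)/n = 0.875000

Simpson's rule: (h/3)[f(x₀) + 4f(x₁) + 2f(x₂) + ... + f(xₙ)]

x_0 = 0.2500, f(x_0) = 0.061209, coefficient = 1
x_1 = 1.1250, f(x_1) = 0.814087, coefficient = 4
x_2 = 2.0000, f(x_2) = 0.826822, coefficient = 1

I ≈ (0.875000/3) × 4.144378 = 1.208777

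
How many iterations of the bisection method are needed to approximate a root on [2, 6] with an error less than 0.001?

We need (b-a)/2^n ≤ 0.001
(6 - 2)/2^n ≤ 0.001
4/2^n ≤ 0.001
2^n ≥ 4000
n ≥ log₂(4000) = 11.97
n ≥ 12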